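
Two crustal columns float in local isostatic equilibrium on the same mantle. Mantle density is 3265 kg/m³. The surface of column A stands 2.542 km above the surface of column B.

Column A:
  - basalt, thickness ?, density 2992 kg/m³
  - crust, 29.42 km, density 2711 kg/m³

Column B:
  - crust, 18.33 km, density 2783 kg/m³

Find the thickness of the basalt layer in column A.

Take the compensation level at the base of the deeper column (depth z_c below the surface of column A) and equate Σ ρ_i t_i down to z_c; mantle fills any gap and the z_c terms cancel.
Column A: x×2992 + 29.42×2711 + (z_c − 29.42 − x)×3265
Column B: 2.542×0 + 18.33×2783 + (z_c − 2.542 − 18.33)×3265
The z_c×3265 term appears on both sides and cancels. Collect the known terms of each column as K = Σ(ρt)_known − 3265 × (depth of known layers): K_A = 79757.62 − 3265×29.42 = −16298.68; K_B = 51012.39 − 3265×(2.542 + 18.33) = −17134.69.
Balance: K_A − x×(3265 − 2992) = K_B, so x = (K_A − K_B)/(3265 − 2992) = 836.01/273 = 3.06 km.

3.06 km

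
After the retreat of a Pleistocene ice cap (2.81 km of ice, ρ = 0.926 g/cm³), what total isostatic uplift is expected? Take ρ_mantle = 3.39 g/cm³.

Removing the load lets mantle flow back in; uplift u satisfies ρ_ice t = ρ_m u.
u = t ρ_ice/ρ_m = 2.81 km × 0.926/3.39 = 0.768 km.

0.768 km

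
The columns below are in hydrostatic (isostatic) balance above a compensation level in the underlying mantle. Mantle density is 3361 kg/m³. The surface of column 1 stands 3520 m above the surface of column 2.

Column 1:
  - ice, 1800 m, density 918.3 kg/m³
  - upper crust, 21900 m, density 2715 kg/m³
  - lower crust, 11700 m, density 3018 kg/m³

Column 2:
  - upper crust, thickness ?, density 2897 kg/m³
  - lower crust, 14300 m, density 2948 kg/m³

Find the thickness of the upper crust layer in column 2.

Take the compensation level at the base of the deeper column (depth z_c below the surface of column 1) and equate Σ ρ_i t_i down to z_c; mantle fills any gap and the z_c terms cancel.
Column 1: 1800×918.3 + 21900×2715 + 11700×3018 + (z_c − 35400)×3361
Column 2: 3520×0 + x×2897 + 14300×2948 + (z_c − 3520 − 14300 − x)×3361
The z_c×3361 term appears on both sides and cancels. Collect the known terms of each column as K = Σ(ρt)_known − 3361 × (depth of known layers): K_1 = 96422040 − 3361×35400 = −22557360; K_2 = 42156400 − 3361×(3520 + 14300) = −17736620.
Balance: K_1 = K_2 − x×(3361 − 2897), so x = (K_2 − K_1)/(3361 − 2897) = 4820740/464 = 10400 m.

10400 m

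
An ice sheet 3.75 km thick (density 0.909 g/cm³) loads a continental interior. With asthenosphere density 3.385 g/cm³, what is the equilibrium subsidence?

1.01 km

By Archimedes' principle applied to the lithosphere: the ice load ρ_ice t is balanced by mantle displaced below, ρ_m s.
s = t ρ_ice / ρ_m = 3.75 km × 0.909/3.385 = 1.01 km.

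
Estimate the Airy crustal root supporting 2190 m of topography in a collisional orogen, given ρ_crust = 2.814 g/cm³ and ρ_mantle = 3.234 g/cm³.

Equating mass per unit area of the two columns: the weight of the topography is balanced by the buoyancy of the root, ρ_c h = (ρ_m − ρ_c) r.
r = h · ρ_c / (ρ_m − ρ_c) = 2190 m × 2.814 / (3.234 − 2.814) = 14700 m.

14700 m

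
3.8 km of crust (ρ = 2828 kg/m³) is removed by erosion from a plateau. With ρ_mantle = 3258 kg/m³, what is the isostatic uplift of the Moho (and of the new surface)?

3.3 km

Unloading: uplift u = e ρ_c/ρ_m = 3.8 km × 2828/3258 = 3.3 km.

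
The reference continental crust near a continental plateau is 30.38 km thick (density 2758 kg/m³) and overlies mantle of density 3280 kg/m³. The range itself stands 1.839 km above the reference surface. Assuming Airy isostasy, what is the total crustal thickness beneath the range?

41.9 km

Root depth r = h ρ_c / (ρ_m − ρ_c) = 1.839 km × 2758 / 522 = 9.716 km.
Total thickness = T + h + r = 30.38 km + 1.839 km + 9.716 km = 41.9 km.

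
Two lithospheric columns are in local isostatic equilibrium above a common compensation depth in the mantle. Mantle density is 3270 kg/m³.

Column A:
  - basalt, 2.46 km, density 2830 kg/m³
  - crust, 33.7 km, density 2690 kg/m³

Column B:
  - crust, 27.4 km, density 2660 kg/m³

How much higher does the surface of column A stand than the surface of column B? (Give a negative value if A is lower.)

1.2 km

For any compensation level in the mantle, the mantle terms cancel and isostasy reduces to e = (Σt_A − Σt_B) − (Σ(ρt)_A − Σ(ρt)_B) / ρ_m.
Σt_A = 36.16 km; Σt_B = 27.4 km; Σ(ρt)_A = 97614.8; Σ(ρt)_B = 72884 (in km·kg/m³).
e = (36.16 − 27.4) − (97614.8 − 72884) / 3270 = 1.2 km.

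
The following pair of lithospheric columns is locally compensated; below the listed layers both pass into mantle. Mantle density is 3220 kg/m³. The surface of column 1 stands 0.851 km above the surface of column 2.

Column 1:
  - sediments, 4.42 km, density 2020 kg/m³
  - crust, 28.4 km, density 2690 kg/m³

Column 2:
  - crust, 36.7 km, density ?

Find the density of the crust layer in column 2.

2740 kg/m³

Take the compensation level at the base of the deeper column (depth z_c below the surface of column 1) and equate Σ ρ_i t_i down to z_c; mantle fills any gap and the z_c terms cancel.
Column 1: 4.42×2020 + 28.4×2690 + (z_c − 32.82)×3220
Column 2: 0.851×0 + 36.7×ρ + (z_c − 0.851 − 36.7)×3220
The z_c×3220 term appears on both sides and cancels. Collect the known terms of each column as K = Σ(ρt)_known − 3220 × (depth of known layers): K_1 = 85324.4 − 3220×32.82 = −20356; K_2 = 0 − 3220×(0.851 + 36.7) = −120914.22.
Balance: K_1 = K_2 + 36.7×ρ, so ρ = (K_1 − K_2)/36.7 = 100558/36.7 = 2740 kg/m³.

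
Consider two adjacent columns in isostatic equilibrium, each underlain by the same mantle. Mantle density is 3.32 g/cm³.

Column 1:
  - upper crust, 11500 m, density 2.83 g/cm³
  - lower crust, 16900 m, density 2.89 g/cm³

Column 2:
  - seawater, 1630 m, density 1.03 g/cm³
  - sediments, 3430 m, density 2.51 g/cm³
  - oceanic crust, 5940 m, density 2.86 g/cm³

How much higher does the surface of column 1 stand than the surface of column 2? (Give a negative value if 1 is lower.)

For any compensation level in the mantle, the mantle terms cancel and isostasy reduces to e = (Σt_1 − Σt_2) − (Σ(ρt)_1 − Σ(ρt)_2) / ρ_m.
Σt_1 = 28400 m; Σt_2 = 11000 m; Σ(ρt)_1 = 81386; Σ(ρt)_2 = 27276.6 (in m·g/cm³).
e = (28400 − 11000) − (81386 − 27276.6) / 3.32 = 1100 m.

1100 m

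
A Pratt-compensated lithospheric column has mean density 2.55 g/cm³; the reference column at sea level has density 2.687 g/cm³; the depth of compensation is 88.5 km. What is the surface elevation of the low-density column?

ρ_ref D = ρ (D + h) → h = D (ρ_ref − ρ)/ρ.
h = 88.5 km × (2.687 − 2.55)/2.55 = 4.75 km.

4.75 km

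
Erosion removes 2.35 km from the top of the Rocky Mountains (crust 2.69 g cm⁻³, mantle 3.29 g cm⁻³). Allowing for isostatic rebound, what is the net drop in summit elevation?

Rebound u = e ρ_c/ρ_m = 2.35 km × 2.69/3.29 = 1.921 km.
Net surface drop = e − u = 2.35 km − 1.921 km = e (ρ_m − ρ_c)/ρ_m = 0.429 km.

0.429 km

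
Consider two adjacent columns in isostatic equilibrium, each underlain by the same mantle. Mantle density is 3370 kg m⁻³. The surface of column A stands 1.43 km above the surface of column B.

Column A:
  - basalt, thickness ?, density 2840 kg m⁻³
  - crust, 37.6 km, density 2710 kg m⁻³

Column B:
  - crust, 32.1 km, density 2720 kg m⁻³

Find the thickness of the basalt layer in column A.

Take the compensation level at the base of the deeper column (depth z_c below the surface of column A) and equate Σ ρ_i t_i down to z_c; mantle fills any gap and the z_c terms cancel.
Column A: x×2840 + 37.6×2710 + (z_c − 37.6 − x)×3370
Column B: 1.43×0 + 32.1×2720 + (z_c − 1.43 − 32.1)×3370
The z_c×3370 term appears on both sides and cancels. Collect the known terms of each column as K = Σ(ρt)_known − 3370 × (depth of known layers): K_A = 101896 − 3370×37.6 = −24816; K_B = 87312 − 3370×(1.43 + 32.1) = −25684.1.
Balance: K_A − x×(3370 − 2840) = K_B, so x = (K_A − K_B)/(3370 − 2840) = 868.1/530 = 1.64 km.

1.64 km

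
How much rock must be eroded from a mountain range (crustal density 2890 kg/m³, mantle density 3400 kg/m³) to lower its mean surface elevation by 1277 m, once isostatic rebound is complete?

8510 m

Net drop Δ = e − u = e − e ρ_c/ρ_m = e (ρ_m − ρ_c)/ρ_m.
e = Δ ρ_m/(ρ_m − ρ_c) = 1277 m × 3400/510 = 8510 m.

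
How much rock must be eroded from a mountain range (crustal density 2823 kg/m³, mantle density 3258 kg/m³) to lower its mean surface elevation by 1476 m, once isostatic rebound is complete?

Net drop Δ = e − u = e − e ρ_c/ρ_m = e (ρ_m − ρ_c)/ρ_m.
e = Δ ρ_m/(ρ_m − ρ_c) = 1476 m × 3258/435 = 11100 m.

11100 m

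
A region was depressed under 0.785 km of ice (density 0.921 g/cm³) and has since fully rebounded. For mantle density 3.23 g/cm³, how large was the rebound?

Removing the load lets mantle flow back in; uplift u satisfies ρ_ice t = ρ_m u.
u = t ρ_ice/ρ_m = 0.785 km × 0.921/3.23 = 0.224 km.

0.224 km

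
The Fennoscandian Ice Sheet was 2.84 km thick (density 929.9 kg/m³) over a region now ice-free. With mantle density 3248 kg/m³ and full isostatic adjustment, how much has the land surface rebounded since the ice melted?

Removing the load lets mantle flow back in; uplift u satisfies ρ_ice t = ρ_m u.
u = t ρ_ice/ρ_m = 2.84 km × 929.9/3248 = 0.813 km.

0.813 km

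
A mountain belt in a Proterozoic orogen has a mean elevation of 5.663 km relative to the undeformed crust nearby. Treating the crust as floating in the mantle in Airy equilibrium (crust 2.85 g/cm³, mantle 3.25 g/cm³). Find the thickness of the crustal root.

Equating mass per unit area of the two columns: the weight of the topography is balanced by the buoyancy of the root, ρ_c h = (ρ_m − ρ_c) r.
r = h · ρ_c / (ρ_m − ρ_c) = 5.663 km × 2.85 / (3.25 − 2.85) = 40.3 km.

40.3 km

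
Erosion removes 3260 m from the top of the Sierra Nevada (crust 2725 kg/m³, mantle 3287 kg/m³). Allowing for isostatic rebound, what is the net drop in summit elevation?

557 m

Rebound u = e ρ_c/ρ_m = 3260 m × 2725/3287 = 2703 m.
Net surface drop = e − u = 3260 m − 2703 m = e (ρ_m − ρ_c)/ρ_m = 557 m.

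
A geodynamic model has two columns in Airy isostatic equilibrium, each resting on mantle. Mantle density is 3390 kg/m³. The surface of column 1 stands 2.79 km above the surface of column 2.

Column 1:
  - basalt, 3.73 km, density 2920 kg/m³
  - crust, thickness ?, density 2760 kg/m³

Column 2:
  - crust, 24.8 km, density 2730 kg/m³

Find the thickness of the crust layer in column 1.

Take the compensation level at the base of the deeper column (depth z_c below the surface of column 1) and equate Σ ρ_i t_i down to z_c; mantle fills any gap and the z_c terms cancel.
Column 1: 3.73×2920 + x×2760 + (z_c − 3.73 − x)×3390
Column 2: 2.79×0 + 24.8×2730 + (z_c − 2.79 − 24.8)×3390
The z_c×3390 term appears on both sides and cancels. Collect the known terms of each column as K = Σ(ρt)_known − 3390 × (depth of known layers): K_1 = 10891.6 − 3390×3.73 = −1753.1; K_2 = 67704 − 3390×(2.79 + 24.8) = −25826.1.
Balance: K_1 − x×(3390 − 2760) = K_2, so x = (K_1 − K_2)/(3390 − 2760) = 24073/630 = 38.2 km.

38.2 km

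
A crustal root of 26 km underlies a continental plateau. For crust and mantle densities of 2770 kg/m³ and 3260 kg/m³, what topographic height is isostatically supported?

Equating mass per unit area of the two columns: ρ_c h = (ρ_m − ρ_c) r.
h = r (ρ_m − ρ_c) / ρ_c = 26 km × (3260 − 2770) / 2770 = 4.6 km.

4.6 km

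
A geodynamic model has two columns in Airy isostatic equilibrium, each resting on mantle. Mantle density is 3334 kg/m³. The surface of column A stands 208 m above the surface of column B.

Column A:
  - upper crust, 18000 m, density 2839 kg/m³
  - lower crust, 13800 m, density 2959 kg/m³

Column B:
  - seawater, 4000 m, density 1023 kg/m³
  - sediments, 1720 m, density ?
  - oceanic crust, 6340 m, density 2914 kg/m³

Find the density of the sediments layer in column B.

2470 kg/m³

Take the compensation level at the base of the deeper column (depth z_c below the surface of column A) and equate Σ ρ_i t_i down to z_c; mantle fills any gap and the z_c terms cancel.
Column A: 18000×2839 + 13800×2959 + (z_c − 31800)×3334
Column B: 208×0 + 4000×1023 + 1720×ρ + 6340×2914 + (z_c − 208 − 12060)×3334
The z_c×3334 term appears on both sides and cancels. Collect the known terms of each column as K = Σ(ρt)_known − 3334 × (depth of known layers): K_A = 91936200 − 3334×31800 = −14085000; K_B = 22566760 − 3334×(208 + 12060) = −18334752.
Balance: K_A = K_B + 1720×ρ, so ρ = (K_A − K_B)/1720 = 4249750/1720 = 2470 kg/m³.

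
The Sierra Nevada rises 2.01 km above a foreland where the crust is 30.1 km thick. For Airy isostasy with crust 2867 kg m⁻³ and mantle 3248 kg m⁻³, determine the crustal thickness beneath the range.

Root depth r = h ρ_c / (ρ_m − ρ_c) = 2.01 km × 2867 / 381 = 15.13 km.
Total thickness = T + h + r = 30.1 km + 2.01 km + 15.13 km = 47.2 km.

47.2 km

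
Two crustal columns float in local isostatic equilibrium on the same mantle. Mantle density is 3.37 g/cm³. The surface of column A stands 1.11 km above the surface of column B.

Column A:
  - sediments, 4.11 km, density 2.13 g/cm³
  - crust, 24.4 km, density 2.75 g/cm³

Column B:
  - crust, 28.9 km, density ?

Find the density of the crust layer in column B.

2.8 g/cm³

Take the compensation level at the base of the deeper column (depth z_c below the surface of column A) and equate Σ ρ_i t_i down to z_c; mantle fills any gap and the z_c terms cancel.
Column A: 4.11×2.13 + 24.4×2.75 + (z_c − 28.51)×3.37
Column B: 1.11×0 + 28.9×ρ + (z_c − 1.11 − 28.9)×3.37
The z_c×3.37 term appears on both sides and cancels. Collect the known terms of each column as K = Σ(ρt)_known − 3.37 × (depth of known layers): K_A = 75.8543 − 3.37×28.51 = −20.2244; K_B = 0 − 3.37×(1.11 + 28.9) = −101.1337.
Balance: K_A = K_B + 28.9×ρ, so ρ = (K_A − K_B)/28.9 = 80.9093/28.9 = 2.8 g/cm³.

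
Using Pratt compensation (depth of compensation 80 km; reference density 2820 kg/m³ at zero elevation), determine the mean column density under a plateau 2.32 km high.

2740 kg/m³

Pratt balance: ρ_ref D = ρ (D + h).
ρ = ρ_ref D/(D + h) = 2820 × 80 km/(80 km + 2.32 km) = 2740 kg/m³.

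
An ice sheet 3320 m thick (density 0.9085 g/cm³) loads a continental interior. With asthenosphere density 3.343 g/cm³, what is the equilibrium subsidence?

902 m

Isostatic balance requires: the ice load ρ_ice t is balanced by mantle displaced below, ρ_m s.
s = t ρ_ice / ρ_m = 3320 m × 0.9085/3.343 = 902 m.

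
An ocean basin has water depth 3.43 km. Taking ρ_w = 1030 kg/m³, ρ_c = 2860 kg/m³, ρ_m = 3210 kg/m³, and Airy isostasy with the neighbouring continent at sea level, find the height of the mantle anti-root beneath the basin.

In Airy isostatic equilibrium: replacing crust with seawater at the top is compensated by replacing crust with mantle at the base: d (ρ_c − ρ_w) = a (ρ_m − ρ_c).
a = d (ρ_c − ρ_w)/(ρ_m − ρ_c) = 3.43 km × 1830/350 = 17.9 km.

17.9 km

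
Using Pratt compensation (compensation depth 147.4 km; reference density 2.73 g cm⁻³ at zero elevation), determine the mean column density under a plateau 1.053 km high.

2.71 g cm⁻³

Pratt balance: ρ_ref D = ρ (D + h).
ρ = ρ_ref D/(D + h) = 2.73 × 147.4 km/(147.4 km + 1.053 km) = 2.71 g cm⁻³.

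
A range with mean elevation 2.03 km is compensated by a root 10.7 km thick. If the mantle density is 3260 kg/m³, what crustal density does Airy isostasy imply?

2740 kg/m³

ρ_c h = (ρ_m − ρ_c) r → ρ_c (h + r) = ρ_m r → ρ_c = ρ_m r / (h + r).
ρ_c = 3260 × 10.7 km / (2.03 km + 10.7 km) = 2740 kg/m³.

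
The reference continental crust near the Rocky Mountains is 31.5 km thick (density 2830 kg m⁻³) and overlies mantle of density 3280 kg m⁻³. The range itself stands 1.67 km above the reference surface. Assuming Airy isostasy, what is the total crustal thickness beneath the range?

Root depth r = h ρ_c / (ρ_m − ρ_c) = 1.67 km × 2830 / 450 = 10.5 km.
Total thickness = T + h + r = 31.5 km + 1.67 km + 10.5 km = 43.7 km.

43.7 km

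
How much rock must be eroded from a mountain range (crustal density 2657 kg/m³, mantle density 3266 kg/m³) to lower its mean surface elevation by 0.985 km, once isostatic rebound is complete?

Net drop Δ = e − u = e − e ρ_c/ρ_m = e (ρ_m − ρ_c)/ρ_m.
e = Δ ρ_m/(ρ_m − ρ_c) = 0.985 km × 3266/609 = 5.28 km.

5.28 km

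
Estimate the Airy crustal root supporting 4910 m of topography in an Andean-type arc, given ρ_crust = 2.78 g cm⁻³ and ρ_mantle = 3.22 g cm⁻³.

Equating mass per unit area of the two columns: the weight of the topography is balanced by the buoyancy of the root, ρ_c h = (ρ_m − ρ_c) r.
r = h · ρ_c / (ρ_m − ρ_c) = 4910 m × 2.78 / (3.22 − 2.78) = 31000 m.

31000 m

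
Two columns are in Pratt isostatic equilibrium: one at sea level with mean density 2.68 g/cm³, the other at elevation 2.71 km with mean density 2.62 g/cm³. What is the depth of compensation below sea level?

118 km

ρ_ref D = ρ (D + h) → D (ρ_ref − ρ) = ρ h.
D = ρ h/(ρ_ref − ρ) = 2.62 × 2.71 km/(2.68 − 2.62) = 118 km.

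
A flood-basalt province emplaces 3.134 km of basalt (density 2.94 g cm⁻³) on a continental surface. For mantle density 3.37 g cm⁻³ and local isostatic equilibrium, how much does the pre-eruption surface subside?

Subaerial loading: s = t ρ_load / ρ_m.
s = 3.134 km × 2.94/3.37 = 2.73 km.

2.73 km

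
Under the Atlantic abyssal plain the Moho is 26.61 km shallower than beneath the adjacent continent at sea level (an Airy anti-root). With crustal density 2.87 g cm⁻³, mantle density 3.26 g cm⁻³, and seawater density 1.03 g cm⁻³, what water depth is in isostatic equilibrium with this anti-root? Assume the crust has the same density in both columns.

Replacing a thickness d of crust by seawater at the top must be balanced by replacing crust with mantle at the base: d (ρ_c − ρ_w) = a (ρ_m − ρ_c).
d = a (ρ_m − ρ_c)/(ρ_c − ρ_w) = 26.61 km × 0.39/1.84 = 5.64 km.

5.64 km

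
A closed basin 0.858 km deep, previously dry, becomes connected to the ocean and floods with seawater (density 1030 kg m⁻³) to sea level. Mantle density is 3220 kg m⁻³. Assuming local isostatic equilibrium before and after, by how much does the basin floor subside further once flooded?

After flooding the water column is d + s deep. Its weight must equal the weight of mantle displaced by the extra subsidence s: (d + s) ρ_w = s ρ_m.
s = d ρ_w / (ρ_m − ρ_w) = 0.858 km × 1030/(3220 − 1030) = 0.404 km.

0.404 km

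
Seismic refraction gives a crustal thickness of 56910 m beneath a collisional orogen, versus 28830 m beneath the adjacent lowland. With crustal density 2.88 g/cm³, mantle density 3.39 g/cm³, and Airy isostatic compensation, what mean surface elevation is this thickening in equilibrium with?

Excess crust Δ = 56910 m − 28830 m = 28080 m, split between elevation h and root r with h + r = Δ.
Airy balance ρ_c h = (ρ_m − ρ_c) r gives r = h ρ_c/(ρ_m − ρ_c), so h (1 + ρ_c/(ρ_m − ρ_c)) = Δ, i.e. h = Δ (ρ_m − ρ_c)/ρ_m.
h = 28080 m × 0.51/3.39 = 4220 m.

4220 m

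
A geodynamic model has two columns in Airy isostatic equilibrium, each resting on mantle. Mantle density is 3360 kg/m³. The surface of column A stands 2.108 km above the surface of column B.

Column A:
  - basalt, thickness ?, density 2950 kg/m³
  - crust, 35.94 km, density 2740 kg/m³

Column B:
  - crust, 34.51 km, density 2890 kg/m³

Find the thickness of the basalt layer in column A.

Take the compensation level at the base of the deeper column (depth z_c below the surface of column A) and equate Σ ρ_i t_i down to z_c; mantle fills any gap and the z_c terms cancel.
Column A: x×2950 + 35.94×2740 + (z_c − 35.94 − x)×3360
Column B: 2.108×0 + 34.51×2890 + (z_c − 2.108 − 34.51)×3360
The z_c×3360 term appears on both sides and cancels. Collect the known terms of each column as K = Σ(ρt)_known − 3360 × (depth of known layers): K_A = 98475.6 − 3360×35.94 = −22282.8; K_B = 99733.9 − 3360×(2.108 + 34.51) = −23302.58.
Balance: K_A − x×(3360 − 2950) = K_B, so x = (K_A − K_B)/(3360 − 2950) = 1019.78/410 = 2.49 km.

2.49 km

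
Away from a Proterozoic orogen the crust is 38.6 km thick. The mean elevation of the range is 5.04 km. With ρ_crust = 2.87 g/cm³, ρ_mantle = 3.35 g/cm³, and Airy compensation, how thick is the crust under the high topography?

Root depth r = h ρ_c / (ρ_m − ρ_c) = 5.04 km × 2.87 / 0.48 = 30.14 km.
Total thickness = T + h + r = 38.6 km + 5.04 km + 30.14 km = 73.8 km.

73.8 km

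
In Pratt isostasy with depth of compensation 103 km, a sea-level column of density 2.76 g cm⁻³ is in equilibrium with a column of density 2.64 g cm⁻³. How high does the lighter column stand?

4.68 km

ρ_ref D = ρ (D + h) → h = D (ρ_ref − ρ)/ρ.
h = 103 km × (2.76 − 2.64)/2.64 = 4.68 km.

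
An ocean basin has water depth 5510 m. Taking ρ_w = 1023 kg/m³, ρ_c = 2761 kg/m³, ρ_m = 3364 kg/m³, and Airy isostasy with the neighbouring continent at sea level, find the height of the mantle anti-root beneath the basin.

Equating mass per unit area of the two columns: replacing crust with seawater at the top is compensated by replacing crust with mantle at the base: d (ρ_c − ρ_w) = a (ρ_m − ρ_c).
a = d (ρ_c − ρ_w)/(ρ_m − ρ_c) = 5510 m × 1738/603 = 15900 m.

15900 m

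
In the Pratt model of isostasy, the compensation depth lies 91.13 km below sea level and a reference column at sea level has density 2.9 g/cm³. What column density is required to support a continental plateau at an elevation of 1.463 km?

2.85 g/cm³

Pratt balance: ρ_ref D = ρ (D + h).
ρ = ρ_ref D/(D + h) = 2.9 × 91.13 km/(91.13 km + 1.463 km) = 2.85 g/cm³.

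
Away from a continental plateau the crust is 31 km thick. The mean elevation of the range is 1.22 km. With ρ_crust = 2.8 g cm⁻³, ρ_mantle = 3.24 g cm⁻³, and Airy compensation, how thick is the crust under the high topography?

Root depth r = h ρ_c / (ρ_m − ρ_c) = 1.22 km × 2.8 / 0.44 = 7.764 km.
Total thickness = T + h + r = 31 km + 1.22 km + 7.764 km = 40 km.

40 km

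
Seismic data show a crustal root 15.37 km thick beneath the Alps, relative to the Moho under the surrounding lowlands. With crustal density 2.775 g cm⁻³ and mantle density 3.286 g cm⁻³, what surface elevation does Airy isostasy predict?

Isostatic balance requires: ρ_c h = (ρ_m − ρ_c) r.
h = r (ρ_m − ρ_c) / ρ_c = 15.37 km × (3.286 − 2.775) / 2.775 = 2.83 km.

2.83 km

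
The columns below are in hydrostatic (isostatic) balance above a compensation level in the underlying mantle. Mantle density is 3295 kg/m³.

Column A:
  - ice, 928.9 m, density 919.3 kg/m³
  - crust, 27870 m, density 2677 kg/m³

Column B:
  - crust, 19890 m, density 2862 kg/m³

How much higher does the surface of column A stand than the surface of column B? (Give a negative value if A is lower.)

For any compensation level in the mantle, the mantle terms cancel and isostasy reduces to e = (Σt_A − Σt_B) − (Σ(ρt)_A − Σ(ρt)_B) / ρ_m.
Σt_A = 28798.9 m; Σt_B = 19890 m; Σ(ρt)_A = 75461927.8; Σ(ρt)_B = 56925180 (in m·kg/m³).
e = (28798.9 − 19890) − (75461927.8 − 56925180) / 3295 = 3280 m.

3280 m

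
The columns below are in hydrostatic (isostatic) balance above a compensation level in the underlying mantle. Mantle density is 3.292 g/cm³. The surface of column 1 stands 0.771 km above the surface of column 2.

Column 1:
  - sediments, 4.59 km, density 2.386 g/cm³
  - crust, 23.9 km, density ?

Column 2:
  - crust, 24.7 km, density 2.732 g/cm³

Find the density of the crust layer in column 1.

2.78 g/cm³

Take the compensation level at the base of the deeper column (depth z_c below the surface of column 1) and equate Σ ρ_i t_i down to z_c; mantle fills any gap and the z_c terms cancel.
Column 1: 4.59×2.386 + 23.9×ρ + (z_c − 28.49)×3.292
Column 2: 0.771×0 + 24.7×2.732 + (z_c − 0.771 − 24.7)×3.292
The z_c×3.292 term appears on both sides and cancels. Collect the known terms of each column as K = Σ(ρt)_known − 3.292 × (depth of known layers): K_1 = 10.95174 − 3.292×28.49 = −82.83734; K_2 = 67.4804 − 3.292×(0.771 + 24.7) = −16.370132.
Balance: K_1 + 23.9×ρ = K_2, so ρ = (K_2 − K_1)/23.9 = 66.4672/23.9 = 2.78 g/cm³.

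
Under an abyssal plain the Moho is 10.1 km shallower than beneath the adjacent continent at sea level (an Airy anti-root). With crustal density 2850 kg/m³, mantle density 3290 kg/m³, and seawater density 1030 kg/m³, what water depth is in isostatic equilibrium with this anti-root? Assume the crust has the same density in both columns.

Replacing a thickness d of crust by seawater at the top must be balanced by replacing crust with mantle at the base: d (ρ_c − ρ_w) = a (ρ_m − ρ_c).
d = a (ρ_m − ρ_c)/(ρ_c − ρ_w) = 10.1 km × 440/1820 = 2.44 km.

2.44 km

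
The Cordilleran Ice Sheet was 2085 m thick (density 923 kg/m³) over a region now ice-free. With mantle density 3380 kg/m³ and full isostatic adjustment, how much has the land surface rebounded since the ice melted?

569 m

Removing the load lets mantle flow back in; uplift u satisfies ρ_ice t = ρ_m u.
u = t ρ_ice/ρ_m = 2085 m × 923/3380 = 569 m.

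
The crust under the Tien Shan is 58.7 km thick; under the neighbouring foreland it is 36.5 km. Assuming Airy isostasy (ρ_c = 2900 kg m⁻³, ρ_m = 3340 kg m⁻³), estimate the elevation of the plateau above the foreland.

Excess crust Δ = 58.7 km − 36.5 km = 22.2 km, split between elevation h and root r with h + r = Δ.
Airy balance ρ_c h = (ρ_m − ρ_c) r gives r = h ρ_c/(ρ_m − ρ_c), so h (1 + ρ_c/(ρ_m − ρ_c)) = Δ, i.e. h = Δ (ρ_m − ρ_c)/ρ_m.
h = 22.2 km × 440/3340 = 2.92 km.

2.92 km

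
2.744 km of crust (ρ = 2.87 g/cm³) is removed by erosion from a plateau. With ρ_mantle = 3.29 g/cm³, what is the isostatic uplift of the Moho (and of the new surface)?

Unloading: uplift u = e ρ_c/ρ_m = 2.744 km × 2.87/3.29 = 2.39 km.

2.39 km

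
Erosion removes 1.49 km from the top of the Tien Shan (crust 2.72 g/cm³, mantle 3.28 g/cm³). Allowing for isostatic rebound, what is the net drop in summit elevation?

0.254 km

Rebound u = e ρ_c/ρ_m = 1.49 km × 2.72/3.28 = 1.236 km.
Net surface drop = e − u = 1.49 km − 1.236 km = e (ρ_m − ρ_c)/ρ_m = 0.254 km.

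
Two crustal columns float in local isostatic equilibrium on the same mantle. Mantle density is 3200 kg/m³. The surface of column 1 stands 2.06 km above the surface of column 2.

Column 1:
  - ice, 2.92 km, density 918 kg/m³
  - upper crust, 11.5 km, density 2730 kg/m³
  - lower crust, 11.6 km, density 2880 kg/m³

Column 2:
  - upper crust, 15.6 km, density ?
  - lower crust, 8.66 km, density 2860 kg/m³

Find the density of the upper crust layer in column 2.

2800 kg/m³

Take the compensation level at the base of the deeper column (depth z_c below the surface of column 1) and equate Σ ρ_i t_i down to z_c; mantle fills any gap and the z_c terms cancel.
Column 1: 2.92×918 + 11.5×2730 + 11.6×2880 + (z_c − 26.02)×3200
Column 2: 2.06×0 + 15.6×ρ + 8.66×2860 + (z_c − 2.06 − 24.26)×3200
The z_c×3200 term appears on both sides and cancels. Collect the known terms of each column as K = Σ(ρt)_known − 3200 × (depth of known layers): K_1 = 67483.56 − 3200×26.02 = −15780.44; K_2 = 24767.6 − 3200×(2.06 + 24.26) = −59456.4.
Balance: K_1 = K_2 + 15.6×ρ, so ρ = (K_1 − K_2)/15.6 = 43676/15.6 = 2800 kg/m³.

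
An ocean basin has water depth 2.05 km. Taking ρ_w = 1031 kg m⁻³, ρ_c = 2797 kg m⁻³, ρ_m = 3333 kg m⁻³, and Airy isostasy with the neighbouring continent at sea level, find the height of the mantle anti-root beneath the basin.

Equating mass per unit area of the two columns: replacing crust with seawater at the top is compensated by replacing crust with mantle at the base: d (ρ_c − ρ_w) = a (ρ_m − ρ_c).
a = d (ρ_c − ρ_w)/(ρ_m − ρ_c) = 2.05 km × 1766/536 = 6.75 km.

6.75 km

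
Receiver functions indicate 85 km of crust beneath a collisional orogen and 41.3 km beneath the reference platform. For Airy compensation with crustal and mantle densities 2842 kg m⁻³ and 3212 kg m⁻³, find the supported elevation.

Excess crust Δ = 85 km − 41.3 km = 43.7 km, split between elevation h and root r with h + r = Δ.
Airy balance ρ_c h = (ρ_m − ρ_c) r gives r = h ρ_c/(ρ_m − ρ_c), so h (1 + ρ_c/(ρ_m − ρ_c)) = Δ, i.e. h = Δ (ρ_m − ρ_c)/ρ_m.
h = 43.7 km × 370/3212 = 5.03 km.

5.03 km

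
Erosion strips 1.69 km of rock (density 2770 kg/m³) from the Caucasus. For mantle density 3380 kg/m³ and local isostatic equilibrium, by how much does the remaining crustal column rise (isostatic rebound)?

Unloading: uplift u = e ρ_c/ρ_m = 1.69 km × 2770/3380 = 1.39 km.

1.39 km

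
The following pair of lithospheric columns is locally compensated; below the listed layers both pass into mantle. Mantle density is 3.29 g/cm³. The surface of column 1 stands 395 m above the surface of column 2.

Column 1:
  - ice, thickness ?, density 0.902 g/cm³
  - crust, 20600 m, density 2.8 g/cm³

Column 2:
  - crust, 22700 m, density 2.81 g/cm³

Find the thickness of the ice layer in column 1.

880 m

Take the compensation level at the base of the deeper column (depth z_c below the surface of column 1) and equate Σ ρ_i t_i down to z_c; mantle fills any gap and the z_c terms cancel.
Column 1: x×0.902 + 20600×2.8 + (z_c − 20600 − x)×3.29
Column 2: 395×0 + 22700×2.81 + (z_c − 395 − 22700)×3.29
The z_c×3.29 term appears on both sides and cancels. Collect the known terms of each column as K = Σ(ρt)_known − 3.29 × (depth of known layers): K_1 = 57680 − 3.29×20600 = −10094; K_2 = 63787 − 3.29×(395 + 22700) = −12195.55.
Balance: K_1 − x×(3.29 − 0.902) = K_2, so x = (K_1 − K_2)/(3.29 − 0.902) = 2101.55/2.388 = 880 m.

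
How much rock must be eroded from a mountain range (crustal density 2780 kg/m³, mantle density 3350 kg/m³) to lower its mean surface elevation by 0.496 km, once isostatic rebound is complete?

2.92 km

Net drop Δ = e − u = e − e ρ_c/ρ_m = e (ρ_m − ρ_c)/ρ_m.
e = Δ ρ_m/(ρ_m − ρ_c) = 0.496 km × 3350/570 = 2.92 km.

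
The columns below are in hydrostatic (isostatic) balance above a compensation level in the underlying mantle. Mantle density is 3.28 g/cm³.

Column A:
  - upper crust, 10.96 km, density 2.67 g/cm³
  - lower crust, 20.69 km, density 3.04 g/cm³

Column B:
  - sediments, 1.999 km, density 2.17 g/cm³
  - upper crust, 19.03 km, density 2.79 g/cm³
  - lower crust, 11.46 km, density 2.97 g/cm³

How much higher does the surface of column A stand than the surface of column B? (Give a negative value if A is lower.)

−1.05 km

For any compensation level in the mantle, the mantle terms cancel and isostasy reduces to e = (Σt_A − Σt_B) − (Σ(ρt)_A − Σ(ρt)_B) / ρ_m.
Σt_A = 31.65 km; Σt_B = 32.489 km; Σ(ρt)_A = 92.1608; Σ(ρt)_B = 91.46773 (in km·g/cm³).
e = (31.65 − 32.489) − (92.1608 − 91.46773) / 3.28 = −1.05 km.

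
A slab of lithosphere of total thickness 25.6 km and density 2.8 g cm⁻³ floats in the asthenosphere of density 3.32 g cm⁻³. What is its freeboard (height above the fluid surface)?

Floating equilibrium: submerged depth d = t ρ_obj/ρ_fluid = 25.6 km × 2.8/3.32 = 21.59 km.
Freeboard = t − d = 25.6 km − 21.59 km = 4.01 km.

4.01 km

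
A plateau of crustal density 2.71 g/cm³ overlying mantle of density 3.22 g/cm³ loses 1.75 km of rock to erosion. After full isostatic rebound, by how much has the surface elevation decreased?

Rebound u = e ρ_c/ρ_m = 1.75 km × 2.71/3.22 = 1.473 km.
Net surface drop = e − u = 1.75 km − 1.473 km = e (ρ_m − ρ_c)/ρ_m = 0.277 km.

0.277 km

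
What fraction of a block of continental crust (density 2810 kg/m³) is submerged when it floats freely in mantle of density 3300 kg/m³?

Submerged fraction = ρ_obj/ρ_fluid = 2810/3300 = 0.852.

0.852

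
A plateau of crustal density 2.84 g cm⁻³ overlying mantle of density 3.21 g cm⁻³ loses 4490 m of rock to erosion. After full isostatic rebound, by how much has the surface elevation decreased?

518 m

Rebound u = e ρ_c/ρ_m = 4490 m × 2.84/3.21 = 3972 m.
Net surface drop = e − u = 4490 m − 3972 m = e (ρ_m − ρ_c)/ρ_m = 518 m.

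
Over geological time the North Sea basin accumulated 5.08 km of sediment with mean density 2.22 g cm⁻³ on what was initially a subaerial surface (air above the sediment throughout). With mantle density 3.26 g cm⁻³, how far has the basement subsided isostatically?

3.46 km

Subaerial load: s = t ρ_sed / ρ_m = 5.08 km × 2.22/3.26 = 3.46 km.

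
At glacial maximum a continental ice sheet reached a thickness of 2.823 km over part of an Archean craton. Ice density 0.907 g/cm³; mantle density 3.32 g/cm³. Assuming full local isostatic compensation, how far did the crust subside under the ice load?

0.771 km

In Airy isostatic equilibrium: the ice load ρ_ice t is balanced by mantle displaced below, ρ_m s.
s = t ρ_ice / ρ_m = 2.823 km × 0.907/3.32 = 0.771 km.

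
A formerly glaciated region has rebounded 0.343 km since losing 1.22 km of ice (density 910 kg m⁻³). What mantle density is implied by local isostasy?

ρ_m = ρ_ice t / u = 910 × 1.22 km/0.343 km = 3240 kg m⁻³.

3240 kg m⁻³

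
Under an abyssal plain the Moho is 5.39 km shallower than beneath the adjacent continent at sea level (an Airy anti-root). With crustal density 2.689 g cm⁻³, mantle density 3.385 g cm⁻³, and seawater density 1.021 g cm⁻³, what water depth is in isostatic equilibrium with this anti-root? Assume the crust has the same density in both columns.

2.25 km

Replacing a thickness d of crust by seawater at the top must be balanced by replacing crust with mantle at the base: d (ρ_c − ρ_w) = a (ρ_m − ρ_c).
d = a (ρ_m − ρ_c)/(ρ_c − ρ_w) = 5.39 km × 0.696/1.668 = 2.25 km.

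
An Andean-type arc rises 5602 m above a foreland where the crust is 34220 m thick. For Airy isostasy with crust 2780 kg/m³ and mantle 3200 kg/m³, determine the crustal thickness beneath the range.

76900 m

Root depth r = h ρ_c / (ρ_m − ρ_c) = 5602 m × 2780 / 420 = 37080 m.
Total thickness = T + h + r = 34220 m + 5602 m + 37080 m = 76900 m.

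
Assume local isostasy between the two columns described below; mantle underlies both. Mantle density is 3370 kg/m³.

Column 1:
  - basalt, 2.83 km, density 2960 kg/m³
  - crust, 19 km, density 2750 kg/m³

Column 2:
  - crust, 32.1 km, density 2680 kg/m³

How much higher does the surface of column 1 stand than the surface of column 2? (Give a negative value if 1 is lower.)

−2.73 km

For any compensation level in the mantle, the mantle terms cancel and isostasy reduces to e = (Σt_1 − Σt_2) − (Σ(ρt)_1 − Σ(ρt)_2) / ρ_m.
Σt_1 = 21.83 km; Σt_2 = 32.1 km; Σ(ρt)_1 = 60626.8; Σ(ρt)_2 = 86028 (in km·kg/m³).
e = (21.83 − 32.1) − (60626.8 − 86028) / 3370 = −2.73 km.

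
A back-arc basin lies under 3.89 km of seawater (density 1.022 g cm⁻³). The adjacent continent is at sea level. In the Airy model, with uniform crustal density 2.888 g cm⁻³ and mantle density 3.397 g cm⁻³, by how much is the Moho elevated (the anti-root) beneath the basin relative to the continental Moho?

14.3 km

Equating mass per unit area of the two columns: replacing crust with seawater at the top is compensated by replacing crust with mantle at the base: d (ρ_c − ρ_w) = a (ρ_m − ρ_c).
a = d (ρ_c − ρ_w)/(ρ_m − ρ_c) = 3.89 km × 1.866/0.509 = 14.3 km.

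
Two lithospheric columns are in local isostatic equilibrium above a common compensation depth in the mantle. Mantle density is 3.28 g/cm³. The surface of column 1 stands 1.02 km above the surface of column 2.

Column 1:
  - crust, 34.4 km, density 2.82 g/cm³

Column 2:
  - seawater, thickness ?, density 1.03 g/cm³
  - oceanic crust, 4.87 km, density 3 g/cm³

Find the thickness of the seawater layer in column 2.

Take the compensation level at the base of the deeper column (depth z_c below the surface of column 1) and equate Σ ρ_i t_i down to z_c; mantle fills any gap and the z_c terms cancel.
Column 1: 34.4×2.82 + (z_c − 34.4)×3.28
Column 2: 1.02×0 + x×1.03 + 4.87×3 + (z_c − 1.02 − 4.87 − x)×3.28
The z_c×3.28 term appears on both sides and cancels. Collect the known terms of each column as K = Σ(ρt)_known − 3.28 × (depth of known layers): K_1 = 97.008 − 3.28×34.4 = −15.824; K_2 = 14.61 − 3.28×(1.02 + 4.87) = −4.7092.
Balance: K_1 = K_2 − x×(3.28 − 1.03), so x = (K_2 − K_1)/(3.28 − 1.03) = 11.1148/2.25 = 4.94 km.

4.94 km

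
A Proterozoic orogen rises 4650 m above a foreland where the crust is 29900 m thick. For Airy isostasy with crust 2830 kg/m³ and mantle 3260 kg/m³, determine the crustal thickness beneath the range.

Root depth r = h ρ_c / (ρ_m − ρ_c) = 4650 m × 2830 / 430 = 30600 m.
Total thickness = T + h + r = 29900 m + 4650 m + 30600 m = 65200 m.

65200 m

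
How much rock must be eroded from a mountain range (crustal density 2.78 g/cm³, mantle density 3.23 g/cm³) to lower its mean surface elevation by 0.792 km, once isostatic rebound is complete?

5.68 km

Net drop Δ = e − u = e − e ρ_c/ρ_m = e (ρ_m − ρ_c)/ρ_m.
e = Δ ρ_m/(ρ_m − ρ_c) = 0.792 km × 3.23/0.45 = 5.68 km.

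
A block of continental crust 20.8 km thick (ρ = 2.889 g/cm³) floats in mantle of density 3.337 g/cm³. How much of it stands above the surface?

2.79 km

Floating equilibrium: submerged depth d = t ρ_obj/ρ_fluid = 20.8 km × 2.889/3.337 = 18.01 km.
Freeboard = t − d = 20.8 km − 18.01 km = 2.79 km.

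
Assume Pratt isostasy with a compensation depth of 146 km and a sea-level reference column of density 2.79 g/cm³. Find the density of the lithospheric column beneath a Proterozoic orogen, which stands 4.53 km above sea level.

Pratt balance: ρ_ref D = ρ (D + h).
ρ = ρ_ref D/(D + h) = 2.79 × 146 km/(146 km + 4.53 km) = 2.71 g/cm³.

2.71 g/cm³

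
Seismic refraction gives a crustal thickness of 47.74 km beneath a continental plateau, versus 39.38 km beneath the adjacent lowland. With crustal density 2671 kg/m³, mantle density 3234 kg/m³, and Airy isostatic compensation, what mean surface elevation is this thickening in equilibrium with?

Excess crust Δ = 47.74 km − 39.38 km = 8.36 km, split between elevation h and root r with h + r = Δ.
Airy balance ρ_c h = (ρ_m − ρ_c) r gives r = h ρ_c/(ρ_m − ρ_c), so h (1 + ρ_c/(ρ_m − ρ_c)) = Δ, i.e. h = Δ (ρ_m − ρ_c)/ρ_m.
h = 8.36 km × 563/3234 = 1.46 km.

1.46 km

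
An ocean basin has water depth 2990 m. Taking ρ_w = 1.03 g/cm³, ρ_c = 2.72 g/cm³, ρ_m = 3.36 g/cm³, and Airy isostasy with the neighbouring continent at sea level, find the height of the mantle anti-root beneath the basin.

Balancing pressure at the compensation depth: replacing crust with seawater at the top is compensated by replacing crust with mantle at the base: d (ρ_c − ρ_w) = a (ρ_m − ρ_c).
a = d (ρ_c − ρ_w)/(ρ_m − ρ_c) = 2990 m × 1.69/0.64 = 7900 m.

7900 m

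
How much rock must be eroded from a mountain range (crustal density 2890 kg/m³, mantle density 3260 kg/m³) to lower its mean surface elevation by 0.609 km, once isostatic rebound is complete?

Net drop Δ = e − u = e − e ρ_c/ρ_m = e (ρ_m − ρ_c)/ρ_m.
e = Δ ρ_m/(ρ_m − ρ_c) = 0.609 km × 3260/370 = 5.37 km.

5.37 km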